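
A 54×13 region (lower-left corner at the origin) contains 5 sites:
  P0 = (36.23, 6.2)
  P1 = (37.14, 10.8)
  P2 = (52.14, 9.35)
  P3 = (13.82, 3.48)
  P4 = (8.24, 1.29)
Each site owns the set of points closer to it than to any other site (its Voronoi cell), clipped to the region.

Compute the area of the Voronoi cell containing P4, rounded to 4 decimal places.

Area of P4's cell: 122.3947

1. box [0,54]×[0,13]: [(0, 0) (54, 0) (54, 13) (0, 13)]
2. ⊥bis P4·P0 via (22.235,3.745): [(0, 0) (22.8919, 0) (20.6115, 13) (0, 13)]  |A|=282.7723
3. ⊥bis P4·P1 via (22.69,6.045): [(0, 0) (22.8919, 0) (20.8514, 11.6323) (20.4013, 13) (0, 13)]  |A|=282.6286
4. ⊥bis P4·P2 via (30.19,5.32): [(0, 0) (22.8919, 0) (20.8514, 11.6323) (20.4013, 13) (0, 13)]  |A|=282.6286
5. ⊥bis P4·P3 via (11.03,2.385): [(0, 0) (11.966, 0) (6.8639, 13) (0, 13)]  |A|=122.3947
6. canonical 4-gon: [(0, 0) (11.966, 0) (6.8639, 13) (0, 13)]
7. shoelace: 122.3947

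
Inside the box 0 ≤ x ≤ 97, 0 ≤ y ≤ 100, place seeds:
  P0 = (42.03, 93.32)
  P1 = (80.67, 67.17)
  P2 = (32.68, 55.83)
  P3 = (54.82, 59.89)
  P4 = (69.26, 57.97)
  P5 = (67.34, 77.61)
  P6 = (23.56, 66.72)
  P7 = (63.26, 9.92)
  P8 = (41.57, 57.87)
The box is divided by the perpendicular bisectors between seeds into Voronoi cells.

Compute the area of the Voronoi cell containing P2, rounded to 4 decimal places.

Area of P2's cell: 1567.4913

1. box [0,97]×[0,100]: [(0, 0) (97, 0) (97, 100) (0, 100)]
2. ⊥bis P2·P0 via (37.355,74.575): [(0, 83.8913) (0, 0) (97, 0) (97, 59.6995)]  |A|=6964.1576
3. ⊥bis P2·P1 via (56.675,61.5): [(54.6018, 70.2737) (0, 83.8913) (0, 0) (71.2074, 0)]  |A|=4792.3107
4. ⊥bis P2·P3 via (43.75,57.86): [(40.8444, 73.7047) (0, 83.8913) (0, 0) (54.3603, 0)]  |A|=3716.5513
5. ⊥bis P2·P4 via (50.97,56.9): [(54.2699, 0.4927) (40.8444, 73.7047) (0, 83.8913) (0, 0) (54.2988, 0)]  |A|=3716.5362
6. ⊥bis P2·P5 via (50.01,66.72): [(54.2699, 0.4927) (40.8444, 73.7047) (0, 83.8913) (0, 0) (54.2988, 0)]  |A|=3716.5362
7. ⊥bis P2·P6 via (28.12,61.275): [(54.2699, 0.4927) (41.1263, 72.1674) (0, 37.7255) (0, 0) (54.2988, 0)]  |A|=2737.259
8. ⊥bis P2·P7 via (47.97,32.875): [(48.2923, 33.0897) (41.1263, 72.1674) (0, 37.7255) (0, 0.9229)]  |A|=1815.6077
9. ⊥bis P2·P8 via (37.125,56.85): [(43.335, 29.7877) (34.8217, 66.8874) (0, 37.7255) (0, 0.9229)]  |A|=1567.4913
10. canonical 4-gon: [(43.335, 29.7877) (34.8217, 66.8874) (0, 37.7255) (0, 0.9229)]
11. shoelace: 1567.4913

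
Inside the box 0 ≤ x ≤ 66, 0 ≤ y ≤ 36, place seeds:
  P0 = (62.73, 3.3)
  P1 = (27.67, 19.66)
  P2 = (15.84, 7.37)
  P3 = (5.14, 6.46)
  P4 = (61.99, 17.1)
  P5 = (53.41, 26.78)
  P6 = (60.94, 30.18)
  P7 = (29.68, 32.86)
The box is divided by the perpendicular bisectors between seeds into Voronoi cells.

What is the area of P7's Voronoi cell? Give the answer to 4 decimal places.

1. box [0,66]×[0,36]: [(0, 0) (66, 0) (66, 36) (0, 36)]
2. ⊥bis P7·P0 via (46.205,18.08): [(0, 0) (30.0342, 0) (62.2327, 36) (0, 36)]  |A|=1660.8041
3. ⊥bis P7·P1 via (28.675,26.26): [(0, 30.6264) (50.5429, 22.9301) (62.2327, 36) (0, 36)]  |A|=542.4856
4. ⊥bis P7·P2 via (22.76,20.115): [(0, 32.4727) (4.7258, 29.9068) (50.5429, 22.9301) (62.2327, 36) (0, 36)]  |A|=538.1229
5. ⊥bis P7·P3 via (17.41,19.66): [(0, 35.8434) (6.7119, 29.6044) (50.5429, 22.9301) (62.2327, 36) (0, 36)]  |A|=524.9777
6. ⊥bis P7·P4 via (45.835,24.98): [(0, 35.8434) (6.7119, 29.6044) (45.2298, 23.7392) (51.2103, 36) (0, 36)]  |A|=417.9554
7. ⊥bis P7·P5 via (41.545,29.82): [(0, 35.8434) (6.7119, 29.6044) (40.1839, 24.5075) (43.1284, 36) (0, 36)]  |A|=338.2841
8. ⊥bis P7·P6 via (45.31,31.52): [(0, 35.8434) (6.7119, 29.6044) (40.1839, 24.5075) (43.1284, 36) (0, 36)]  |A|=338.2841
9. canonical 5-gon: [(0, 35.8434) (6.7119, 29.6044) (40.1839, 24.5075) (43.1284, 36) (0, 36)]
10. shoelace: 338.2841

Area of P7's cell: 338.2841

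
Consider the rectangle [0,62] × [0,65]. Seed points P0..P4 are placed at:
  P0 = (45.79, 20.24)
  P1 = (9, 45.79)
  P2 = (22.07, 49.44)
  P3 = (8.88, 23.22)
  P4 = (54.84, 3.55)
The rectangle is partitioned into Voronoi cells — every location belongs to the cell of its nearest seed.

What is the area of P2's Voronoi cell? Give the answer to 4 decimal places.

1. box [0,62]×[0,65]: [(0, 0) (62, 0) (62, 65) (0, 65)]
2. ⊥bis P2·P0 via (33.93,34.84): [(0, 7.2777) (62, 57.6421) (62, 65) (0, 65)]  |A|=2017.4876
3. ⊥bis P2·P1 via (15.535,47.615): [(21.8443, 25.0225) (62, 57.6421) (62, 65) (10.68, 65)]  |A|=1173.5558
4. ⊥bis P2·P3 via (15.475,36.33): [(19.2114, 34.4504) (28.0049, 30.0268) (62, 57.6421) (62, 65) (10.68, 65)]  |A|=1137.9272
5. ⊥bis P2·P4 via (38.455,26.495): [(19.2114, 34.4504) (28.0049, 30.0268) (62, 57.6421) (62, 65) (10.68, 65)]  |A|=1137.9272
6. canonical 5-gon: [(19.2114, 34.4504) (28.0049, 30.0268) (62, 57.6421) (62, 65) (10.68, 65)]
7. shoelace: 1137.9272

Area of P2's cell: 1137.9272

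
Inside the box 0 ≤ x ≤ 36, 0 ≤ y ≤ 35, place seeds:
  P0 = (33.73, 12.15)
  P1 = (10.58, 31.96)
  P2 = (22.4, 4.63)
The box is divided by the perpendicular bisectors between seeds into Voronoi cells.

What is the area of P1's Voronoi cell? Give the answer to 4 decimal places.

Area of P1's cell: 492.4936

1. box [0,36]×[0,35]: [(0, 0) (36, 0) (36, 35) (0, 35)]
2. ⊥bis P1·P0 via (22.155,22.055): [(0, 0) (3.282, 0) (33.2323, 35) (0, 35)]  |A|=639.0013
3. ⊥bis P1·P2 via (16.49,18.295): [(0, 11.1632) (20.3755, 19.9754) (33.2323, 35) (0, 35)]  |A|=492.4936
4. canonical 4-gon: [(0, 11.1632) (20.3755, 19.9754) (33.2323, 35) (0, 35)]
5. shoelace: 492.4936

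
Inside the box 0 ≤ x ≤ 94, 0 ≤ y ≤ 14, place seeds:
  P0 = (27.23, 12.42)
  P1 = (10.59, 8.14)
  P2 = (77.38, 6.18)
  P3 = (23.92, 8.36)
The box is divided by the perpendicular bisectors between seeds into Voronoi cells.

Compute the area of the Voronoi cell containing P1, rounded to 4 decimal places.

1. box [0,94]×[0,14]: [(0, 0) (94, 0) (94, 14) (0, 14)]
2. ⊥bis P1·P0 via (18.91,10.28): [(0, 0) (21.5541, 0) (17.9532, 14) (0, 14)]  |A|=276.5512
3. ⊥bis P1·P2 via (43.985,7.16): [(0, 0) (21.5541, 0) (17.9532, 14) (0, 14)]  |A|=276.5512
4. ⊥bis P1·P3 via (17.255,8.25): [(0, 0) (17.3912, 0) (17.1601, 14) (0, 14)]  |A|=241.8588
5. canonical 4-gon: [(0, 0) (17.3912, 0) (17.1601, 14) (0, 14)]
6. shoelace: 241.8588

Area of P1's cell: 241.8588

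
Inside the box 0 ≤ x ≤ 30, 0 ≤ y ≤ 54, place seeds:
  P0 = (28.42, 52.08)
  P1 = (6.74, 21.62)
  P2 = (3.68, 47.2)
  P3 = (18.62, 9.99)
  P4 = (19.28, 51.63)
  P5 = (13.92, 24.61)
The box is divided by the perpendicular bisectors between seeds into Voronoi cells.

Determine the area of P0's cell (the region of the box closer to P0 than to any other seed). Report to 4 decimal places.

1. box [0,30]×[0,54]: [(0, 0) (30, 0) (30, 54) (0, 54)]
2. ⊥bis P0·P1 via (17.58,36.85): [(0, 49.3626) (30, 28.01) (30, 54) (0, 54)]  |A|=459.4103
3. ⊥bis P0·P2 via (16.05,49.64): [(18.735, 36.0279) (30, 28.01) (30, 54) (15.19, 54)]  |A|=279.4719
4. ⊥bis P0·P3 via (23.52,31.035): [(18.735, 36.0279) (26.8341, 30.2634) (30, 29.5262) (30, 54) (15.19, 54)]  |A|=277.0718
5. ⊥bis P0·P4 via (23.85,51.855): [(24.8433, 31.6803) (26.8341, 30.2634) (30, 29.5262) (30, 54) (23.7444, 54)]  |A|=134.4229
6. ⊥bis P0·P5 via (21.17,38.345): [(24.6044, 36.5322) (30, 33.6841) (30, 54) (23.7444, 54)]  |A|=109.4442
7. canonical 4-gon: [(24.6044, 36.5322) (30, 33.6841) (30, 54) (23.7444, 54)]
8. shoelace: 109.4442

Area of P0's cell: 109.4442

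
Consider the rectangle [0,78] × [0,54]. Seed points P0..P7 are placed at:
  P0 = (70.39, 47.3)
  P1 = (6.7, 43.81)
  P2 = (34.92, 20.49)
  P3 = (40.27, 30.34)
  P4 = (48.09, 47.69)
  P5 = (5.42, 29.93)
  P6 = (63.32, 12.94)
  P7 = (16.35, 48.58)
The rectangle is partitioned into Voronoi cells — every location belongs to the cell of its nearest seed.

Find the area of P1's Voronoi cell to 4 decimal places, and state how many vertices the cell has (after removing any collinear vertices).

Area of P1's cell: 207.0684 (4 vertices)

1. box [0,78]×[0,54]: [(0, 0) (78, 0) (78, 54) (0, 54)]
2. ⊥bis P1·P0 via (38.545,45.555): [(0, 0) (41.0413, 0) (38.0822, 54) (0, 54)]  |A|=2136.3346
3. ⊥bis P1·P2 via (20.81,32.15): [(0, 6.9674) (38.131, 53.1105) (38.0822, 54) (0, 54)]  |A|=913.6373
4. ⊥bis P1·P3 via (23.485,37.075): [(0, 6.9674) (22.1684, 33.7939) (30.2762, 54) (0, 54)]  |A|=827.2018
5. ⊥bis P1·P4 via (27.395,45.75): [(0, 6.9674) (22.1684, 33.7939) (27.3137, 46.617) (26.6216, 54) (0, 54)]  |A|=813.711
6. ⊥bis P1·P5 via (6.06,36.87): [(0, 37.4288) (22.7839, 35.3277) (27.3137, 46.617) (26.6216, 54) (0, 54)]  |A|=457.9493
7. ⊥bis P1·P6 via (35.01,28.375): [(0, 37.4288) (22.7839, 35.3277) (27.3137, 46.617) (26.6216, 54) (0, 54)]  |A|=457.9493
8. ⊥bis P1·P7 via (11.525,46.195): [(0, 37.4288) (16.6155, 35.8966) (7.667, 54) (0, 54)]  |A|=207.0684
9. canonical 4-gon: [(0, 37.4288) (16.6155, 35.8966) (7.667, 54) (0, 54)]
10. shoelace: 207.0684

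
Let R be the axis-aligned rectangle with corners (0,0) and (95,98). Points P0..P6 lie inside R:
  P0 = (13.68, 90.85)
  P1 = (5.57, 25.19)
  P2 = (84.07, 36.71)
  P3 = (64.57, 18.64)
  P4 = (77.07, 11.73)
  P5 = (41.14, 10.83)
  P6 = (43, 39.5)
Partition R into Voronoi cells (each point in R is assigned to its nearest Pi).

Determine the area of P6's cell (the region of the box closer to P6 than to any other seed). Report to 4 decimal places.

Area of P6's cell: 2033.9544

1. box [0,95]×[0,98]: [(0, 0) (95, 0) (95, 98) (0, 98)]
2. ⊥bis P6·P0 via (28.34,65.175): [(0, 48.9933) (0, 0) (95, 0) (95, 98) (85.8285, 98)]  |A|=7206.9147
3. ⊥bis P6·P1 via (24.285,32.345): [(14.7092, 57.392) (36.6509, 0) (95, 0) (95, 98) (85.8285, 98)]  |A|=5794.8531
4. ⊥bis P6·P2 via (63.535,38.105): [(66.8684, 87.1741) (14.7092, 57.392) (36.6509, 0) (60.9464, 0)]  |A|=2882.4652
5. ⊥bis P6·P3 via (53.785,29.07): [(63.6115, 39.2309) (66.8684, 87.1741) (14.7092, 57.392) (33.5403, 8.1363)]  |A|=2235.2025
6. ⊥bis P6·P4 via (60.035,25.615): [(63.6115, 39.2309) (66.8684, 87.1741) (14.7092, 57.392) (33.5403, 8.1363)]  |A|=2235.2025
7. ⊥bis P6·P5 via (42.07,25.165): [(49.5399, 24.6804) (63.6115, 39.2309) (66.8684, 87.1741) (14.7092, 57.392) (26.6475, 26.1656)]  |A|=2033.9544
8. canonical 5-gon: [(49.5399, 24.6804) (63.6115, 39.2309) (66.8684, 87.1741) (14.7092, 57.392) (26.6475, 26.1656)]
9. shoelace: 2033.9544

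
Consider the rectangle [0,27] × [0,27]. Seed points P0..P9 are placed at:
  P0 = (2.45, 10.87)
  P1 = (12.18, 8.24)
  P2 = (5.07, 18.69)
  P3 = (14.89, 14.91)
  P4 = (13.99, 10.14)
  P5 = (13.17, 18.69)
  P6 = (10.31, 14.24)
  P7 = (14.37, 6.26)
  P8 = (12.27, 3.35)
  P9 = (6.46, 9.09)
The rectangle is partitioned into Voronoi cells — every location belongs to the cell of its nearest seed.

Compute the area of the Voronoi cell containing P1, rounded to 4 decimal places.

Area of P1's cell: 18.5608

1. box [0,27]×[0,27]: [(0, 0) (27, 0) (27, 27) (0, 27)]
2. ⊥bis P1·P0 via (7.315,9.555): [(4.7323, 0) (27, 0) (27, 27) (12.0303, 27)]  |A|=502.7042
3. ⊥bis P1·P2 via (8.625,13.465): [(8.3148, 13.254) (4.7323, 0) (27, 0) (27, 25.967)]  |A|=390.1669
4. ⊥bis P1·P3 via (13.535,11.575): [(8.7215, 13.5307) (8.3148, 13.254) (4.7323, 0) (27, 0) (27, 6.1042)]  |A|=208.6361
5. ⊥bis P1·P4 via (13.085,9.19): [(8.6089, 13.4541) (8.3148, 13.254) (4.7323, 0) (22.732, 0)]  |A|=122.6748
6. ⊥bis P1·P5 via (12.675,13.465): [(8.6089, 13.4541) (8.3148, 13.254) (4.7323, 0) (22.732, 0)]  |A|=122.6748
7. ⊥bis P1·P6 via (11.245,11.24): [(11.01, 11.1667) (7.4508, 10.0575) (4.7323, 0) (22.732, 0)]  |A|=116.889
8. ⊥bis P1·P7 via (13.275,7.25): [(14.1294, 8.195) (11.01, 11.1667) (7.4508, 10.0575) (4.7323, 0) (6.7202, 0)]  |A|=51.2805
9. ⊥bis P1·P8 via (12.225,5.795): [(11.955, 5.79) (14.1294, 8.195) (11.01, 11.1667) (7.4508, 10.0575) (6.269, 5.6854)]  |A|=29.4424
10. ⊥bis P1·P9 via (9.32,8.665): [(8.8844, 5.7335) (11.955, 5.79) (14.1294, 8.195) (11.01, 11.1667) (9.6277, 10.736)]  |A|=18.5608
11. canonical 5-gon: [(8.8844, 5.7335) (11.955, 5.79) (14.1294, 8.195) (11.01, 11.1667) (9.6277, 10.736)]
12. shoelace: 18.5608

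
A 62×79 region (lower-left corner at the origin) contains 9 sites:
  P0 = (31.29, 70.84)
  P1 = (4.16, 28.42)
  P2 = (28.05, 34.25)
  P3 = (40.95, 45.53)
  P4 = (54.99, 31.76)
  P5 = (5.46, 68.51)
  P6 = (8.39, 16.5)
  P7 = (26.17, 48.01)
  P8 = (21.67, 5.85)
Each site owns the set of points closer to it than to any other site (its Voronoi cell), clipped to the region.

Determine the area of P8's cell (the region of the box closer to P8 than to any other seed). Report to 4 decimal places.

Area of P8's cell: 601.9745

1. box [0,62]×[0,79]: [(0, 0) (62, 0) (62, 79) (0, 79)]
2. ⊥bis P8·P0 via (26.48,38.345): [(0, 42.2646) (0, 0) (62, 0) (62, 33.0872)]  |A|=2335.9081
3. ⊥bis P8·P1 via (12.915,17.135): [(38.0472, 36.6328) (0, 7.1154) (0, 0) (62, 0) (62, 33.0872)]  |A|=1667.2433
4. ⊥bis P8·P2 via (24.86,20.05): [(18.5109, 21.4763) (0, 7.1154) (0, 0) (62, 0) (62, 11.7066)]  |A|=986.1768
5. ⊥bis P8·P3 via (31.31,25.69): [(58.446, 12.505) (18.5109, 21.4763) (0, 7.1154) (0, 0) (62, 0) (62, 10.7781)]  |A|=984.5269
6. ⊥bis P8·P4 via (38.33,18.805): [(40.0081, 16.647) (18.5109, 21.4763) (0, 7.1154) (0, 0) (52.953, 0)]  |A|=782.1487
7. ⊥bis P8·P5 via (13.565,37.18): [(40.0081, 16.647) (18.5109, 21.4763) (0, 7.1154) (0, 0) (52.953, 0)]  |A|=782.1487
8. ⊥bis P8·P6 via (15.03,11.175): [(40.0081, 16.647) (22.5615, 20.5664) (6.0681, 0) (52.953, 0)]  |A|=601.9745
9. ⊥bis P8·P7 via (23.92,26.93): [(40.0081, 16.647) (22.5615, 20.5664) (6.0681, 0) (52.953, 0)]  |A|=601.9745
10. canonical 4-gon: [(40.0081, 16.647) (22.5615, 20.5664) (6.0681, 0) (52.953, 0)]
11. shoelace: 601.9745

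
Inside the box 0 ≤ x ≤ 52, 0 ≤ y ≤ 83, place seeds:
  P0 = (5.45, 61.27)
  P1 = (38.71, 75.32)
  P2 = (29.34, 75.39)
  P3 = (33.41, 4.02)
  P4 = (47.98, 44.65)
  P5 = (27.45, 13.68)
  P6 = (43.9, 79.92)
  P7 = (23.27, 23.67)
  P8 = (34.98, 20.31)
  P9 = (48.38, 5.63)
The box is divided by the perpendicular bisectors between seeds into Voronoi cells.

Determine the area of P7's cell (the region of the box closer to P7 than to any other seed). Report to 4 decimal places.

Area of P7's cell: 851.3362

1. box [0,52]×[0,83]: [(0, 0) (52, 0) (52, 83) (0, 83)]
2. ⊥bis P7·P0 via (14.36,42.47): [(0, 35.6643) (0, 0) (52, 0) (52, 60.309)]  |A|=2495.3041
3. ⊥bis P7·P1 via (30.99,49.495): [(29.8817, 49.8263) (0, 35.6643) (0, 0) (52, 0) (52, 43.2144)]  |A|=2306.2527
4. ⊥bis P7·P2 via (26.305,49.53): [(33.8255, 48.6474) (28.6707, 49.2524) (0, 35.6643) (0, 0) (52, 0) (52, 43.2144)]  |A|=2304.4071
5. ⊥bis P7·P3 via (28.34,13.845): [(33.8255, 48.6474) (28.6707, 49.2524) (0, 35.6643) (0, 0) (1.5102, 0) (52, 26.0543) (52, 43.2144)]  |A|=1646.6692
6. ⊥bis P7·P4 via (35.625,34.16): [(24.4922, 47.272) (0, 35.6643) (0, 0) (1.5102, 0) (45.3992, 22.6481)]  |A|=1249.5557
7. ⊥bis P7·P5 via (25.36,18.675): [(42.6353, 25.9033) (24.4922, 47.272) (0, 35.6643) (0, 8.0639)]  |A|=955.3596
8. ⊥bis P7·P6 via (33.585,51.795): [(42.6353, 25.9033) (24.4922, 47.272) (0, 35.6643) (0, 8.0639)]  |A|=955.3596
9. ⊥bis P7·P8 via (29.125,21.99): [(28.5577, 20.013) (33.3768, 36.8079) (24.4922, 47.272) (0, 35.6643) (0, 8.0639)]  |A|=851.3362
10. ⊥bis P7·P9 via (35.825,14.65): [(28.5577, 20.013) (33.3768, 36.8079) (24.4922, 47.272) (0, 35.6643) (0, 8.0639)]  |A|=851.3362
11. canonical 5-gon: [(28.5577, 20.013) (33.3768, 36.8079) (24.4922, 47.272) (0, 35.6643) (0, 8.0639)]
12. shoelace: 851.3362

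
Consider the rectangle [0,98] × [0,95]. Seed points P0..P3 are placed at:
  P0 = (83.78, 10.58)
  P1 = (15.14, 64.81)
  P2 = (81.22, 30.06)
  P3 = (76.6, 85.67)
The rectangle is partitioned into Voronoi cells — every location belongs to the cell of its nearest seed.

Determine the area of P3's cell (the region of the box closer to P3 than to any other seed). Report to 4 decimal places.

Area of P3's cell: 1965.5036

1. box [0,98]×[0,95]: [(0, 0) (98, 0) (98, 95) (0, 95)]
2. ⊥bis P3·P0 via (80.19,48.125): [(0, 40.4573) (98, 49.828) (98, 95) (0, 95)]  |A|=4886.0197
3. ⊥bis P3·P1 via (45.87,75.24): [(55.8626, 45.7988) (98, 49.828) (98, 95) (39.1633, 95)]  |A|=2399.1337
4. ⊥bis P3·P2 via (78.91,57.865): [(52.5116, 55.6719) (98, 59.451) (98, 95) (39.1633, 95)]  |A|=1965.5036
5. canonical 4-gon: [(52.5116, 55.6719) (98, 59.451) (98, 95) (39.1633, 95)]
6. shoelace: 1965.5036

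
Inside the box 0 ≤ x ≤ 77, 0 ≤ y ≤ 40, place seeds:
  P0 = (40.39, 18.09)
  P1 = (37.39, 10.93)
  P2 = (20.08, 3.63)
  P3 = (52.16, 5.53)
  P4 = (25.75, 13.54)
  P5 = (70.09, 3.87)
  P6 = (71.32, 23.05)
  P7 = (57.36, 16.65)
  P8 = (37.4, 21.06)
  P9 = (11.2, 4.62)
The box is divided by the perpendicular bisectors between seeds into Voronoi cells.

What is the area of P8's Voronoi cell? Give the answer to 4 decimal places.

Area of P8's cell: 509.3706

1. box [0,77]×[0,40]: [(0, 0) (77, 0) (77, 40) (0, 40)]
2. ⊥bis P8·P0 via (38.895,19.575): [(0, 0) (19.4509, 0) (59.1834, 40) (0, 40)]  |A|=1572.6863
3. ⊥bis P8·P1 via (37.395,15.995): [(0, 16.0319) (35.341, 15.997) (59.1834, 40) (0, 40)]  |A|=1133.8161
4. ⊥bis P8·P2 via (28.74,12.345): [(25.0546, 16.0072) (35.341, 15.997) (59.1834, 40) (0.9094, 40)]  |A|=822.6521
5. ⊥bis P8·P3 via (44.78,13.295): [(25.0546, 16.0072) (35.341, 15.997) (59.1834, 40) (0.9094, 40)]  |A|=822.6521
6. ⊥bis P8·P4 via (31.575,17.3): [(32.4142, 15.9999) (35.341, 15.997) (59.1834, 40) (16.9223, 40)]  |A|=542.2947
7. ⊥bis P8·P5 via (53.745,12.465): [(32.4142, 15.9999) (35.341, 15.997) (59.1834, 40) (16.9223, 40)]  |A|=542.2947
8. ⊥bis P8·P6 via (54.36,22.055): [(32.4142, 15.9999) (35.341, 15.997) (53.6349, 34.4142) (53.3072, 40) (16.9223, 40)]  |A|=525.8831
9. ⊥bis P8·P7 via (47.38,18.855): [(32.4142, 15.9999) (35.341, 15.997) (50.0118, 30.7666) (52.0518, 40) (16.9223, 40)]  |A|=509.3706
10. ⊥bis P8·P9 via (24.3,12.84): [(32.4142, 15.9999) (35.341, 15.997) (50.0118, 30.7666) (52.0518, 40) (16.9223, 40)]  |A|=509.3706
11. canonical 5-gon: [(32.4142, 15.9999) (35.341, 15.997) (50.0118, 30.7666) (52.0518, 40) (16.9223, 40)]
12. shoelace: 509.3706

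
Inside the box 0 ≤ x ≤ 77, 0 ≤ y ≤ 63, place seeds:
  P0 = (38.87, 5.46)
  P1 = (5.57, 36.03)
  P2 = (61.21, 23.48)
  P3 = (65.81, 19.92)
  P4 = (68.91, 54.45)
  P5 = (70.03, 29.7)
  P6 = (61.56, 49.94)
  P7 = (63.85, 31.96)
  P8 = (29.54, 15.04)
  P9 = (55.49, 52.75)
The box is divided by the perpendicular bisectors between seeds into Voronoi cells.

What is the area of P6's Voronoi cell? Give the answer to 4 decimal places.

1. box [0,77]×[0,63]: [(0, 0) (77, 0) (77, 63) (0, 63)]
2. ⊥bis P6·P0 via (50.215,27.7): [(0, 53.3155) (77, 14.0365) (77, 63) (0, 63)]  |A|=2257.9465
3. ⊥bis P6·P1 via (33.565,42.985): [(35.4971, 35.2078) (77, 14.0365) (77, 63) (28.5925, 63)]  |A|=1688.7366
4. ⊥bis P6·P2 via (61.385,36.71): [(35.0374, 37.0585) (77, 36.5035) (77, 63) (28.5925, 63)]  |A|=1183.8134
5. ⊥bis P6·P3 via (63.685,34.93): [(35.0374, 37.0585) (74.9872, 36.5301) (77, 36.815) (77, 63) (28.5925, 63)]  |A|=1183.4998
6. ⊥bis P6·P4 via (65.235,52.195): [(35.0374, 37.0585) (74.8459, 36.5319) (58.605, 63) (28.5925, 63)]  |A|=911.8358
7. ⊥bis P6·P5 via (65.795,39.82): [(35.0374, 37.0585) (58.4559, 36.7487) (71.3913, 42.1619) (58.605, 63) (28.5925, 63)]  |A|=866.0723
8. ⊥bis P6·P7 via (62.705,40.95): [(34.9488, 37.4149) (71.0285, 42.0101) (71.3913, 42.1619) (58.605, 63) (28.5925, 63)]  |A|=795.8862
9. ⊥bis P6·P8 via (45.55,32.49): [(33.4038, 43.6339) (39.5442, 38.0002) (71.0285, 42.0101) (71.3913, 42.1619) (58.605, 63) (28.5925, 63)]  |A|=781.1446
10. ⊥bis P6·P9 via (58.525,51.345): [(53.1494, 39.733) (71.0285, 42.0101) (71.3913, 42.1619) (61.6347, 58.0624)]  |A|=157.8212
11. canonical 4-gon: [(53.1494, 39.733) (71.0285, 42.0101) (71.3913, 42.1619) (61.6347, 58.0624)]
12. shoelace: 157.8212

Area of P6's cell: 157.8212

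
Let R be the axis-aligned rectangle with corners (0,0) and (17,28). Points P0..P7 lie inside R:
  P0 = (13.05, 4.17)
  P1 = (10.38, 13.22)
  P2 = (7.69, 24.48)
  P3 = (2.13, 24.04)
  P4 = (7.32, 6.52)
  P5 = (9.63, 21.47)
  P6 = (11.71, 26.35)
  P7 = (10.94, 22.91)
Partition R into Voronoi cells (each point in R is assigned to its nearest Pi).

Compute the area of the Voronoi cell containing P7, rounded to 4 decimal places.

1. box [0,17]×[0,28]: [(0, 0) (17, 0) (17, 28) (0, 28)]
2. ⊥bis P7·P0 via (11.995,13.54): [(0, 12.1894) (17, 14.1035) (17, 28) (0, 28)]  |A|=252.5097
3. ⊥bis P7·P1 via (10.66,18.065): [(0, 18.6811) (17, 17.6986) (17, 28) (0, 28)]  |A|=166.7729
4. ⊥bis P7·P2 via (9.315,23.695): [(6.7057, 18.2935) (17, 17.6986) (17, 28) (11.3946, 28)]  |A|=80.2271
5. ⊥bis P7·P3 via (6.535,23.475): [(6.7057, 18.2935) (17, 17.6986) (17, 28) (11.3946, 28)]  |A|=80.2271
6. ⊥bis P7·P4 via (9.13,14.715): [(6.7057, 18.2935) (17, 17.6986) (17, 28) (11.3946, 28)]  |A|=80.2271
7. ⊥bis P7·P5 via (10.285,22.19): [(9.1061, 23.2625) (15.1015, 17.8083) (17, 17.6986) (17, 28) (11.3946, 28)]  |A|=58.7854
8. ⊥bis P7·P6 via (11.325,24.63): [(9.9187, 24.9448) (9.1061, 23.2625) (15.1015, 17.8083) (17, 17.6986) (17, 23.3597)]  |A|=33.7931
9. canonical 5-gon: [(9.9187, 24.9448) (9.1061, 23.2625) (15.1015, 17.8083) (17, 17.6986) (17, 23.3597)]
10. shoelace: 33.7931

Area of P7's cell: 33.7931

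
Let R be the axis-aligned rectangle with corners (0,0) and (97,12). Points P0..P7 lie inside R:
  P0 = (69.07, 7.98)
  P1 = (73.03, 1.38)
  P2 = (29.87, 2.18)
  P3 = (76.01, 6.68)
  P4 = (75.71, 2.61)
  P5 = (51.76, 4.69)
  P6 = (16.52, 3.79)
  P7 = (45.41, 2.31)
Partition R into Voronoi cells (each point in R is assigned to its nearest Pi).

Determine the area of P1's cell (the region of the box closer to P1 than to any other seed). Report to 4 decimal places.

Area of P1's cell: 33.8063

1. box [0,97]×[0,12]: [(0, 0) (97, 0) (97, 12) (0, 12)]
2. ⊥bis P1·P0 via (71.05,4.68): [(63.25, 0) (97, 0) (97, 12) (83.25, 12)]  |A|=285
3. ⊥bis P1·P2 via (51.45,1.78): [(63.25, 0) (97, 0) (97, 12) (83.25, 12)]  |A|=285
4. ⊥bis P1·P3 via (74.52,4.03): [(72.1694, 5.3516) (63.25, 0) (81.6874, 0)]  |A|=49.3354
5. ⊥bis P1·P4 via (74.37,1.995): [(73.059, 4.8515) (72.1694, 5.3516) (63.25, 0) (75.2856, 0)]  |A|=33.8063
6. ⊥bis P1·P5 via (62.395,3.035): [(73.059, 4.8515) (72.1694, 5.3516) (63.25, 0) (75.2856, 0)]  |A|=33.8063
7. ⊥bis P1·P6 via (44.775,2.585): [(73.059, 4.8515) (72.1694, 5.3516) (63.25, 0) (75.2856, 0)]  |A|=33.8063
8. ⊥bis P1·P7 via (59.22,1.845): [(73.059, 4.8515) (72.1694, 5.3516) (63.25, 0) (75.2856, 0)]  |A|=33.8063
9. canonical 4-gon: [(73.059, 4.8515) (72.1694, 5.3516) (63.25, 0) (75.2856, 0)]
10. shoelace: 33.8063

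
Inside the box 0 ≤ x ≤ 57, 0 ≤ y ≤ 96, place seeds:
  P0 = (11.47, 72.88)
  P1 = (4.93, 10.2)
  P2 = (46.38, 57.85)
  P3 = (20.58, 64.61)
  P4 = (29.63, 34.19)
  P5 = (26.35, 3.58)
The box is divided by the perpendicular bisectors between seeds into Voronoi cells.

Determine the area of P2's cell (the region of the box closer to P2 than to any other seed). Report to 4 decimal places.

Area of P2's cell: 1153.5472

1. box [0,57]×[0,96]: [(0, 0) (57, 0) (57, 96) (0, 96)]
2. ⊥bis P2·P0 via (28.925,65.365): [(0.783, 0) (57, 0) (57, 96) (42.1145, 96)]  |A|=3412.9202
3. ⊥bis P2·P1 via (25.655,34.025): [(18.2175, 40.4948) (57, 6.7585) (57, 96) (42.1145, 96)]  |A|=2143.6182
4. ⊥bis P2·P3 via (33.48,61.23): [(26.2225, 33.5313) (57, 6.7585) (57, 96) (42.5903, 96)]  |A|=1823.3929
5. ⊥bis P2·P4 via (38.005,46.02): [(30.8263, 51.1021) (57, 32.5726) (57, 96) (42.5903, 96)]  |A|=1153.5472
6. ⊥bis P2·P5 via (36.365,30.715): [(30.8263, 51.1021) (57, 32.5726) (57, 96) (42.5903, 96)]  |A|=1153.5472
7. canonical 4-gon: [(30.8263, 51.1021) (57, 32.5726) (57, 96) (42.5903, 96)]
8. shoelace: 1153.5472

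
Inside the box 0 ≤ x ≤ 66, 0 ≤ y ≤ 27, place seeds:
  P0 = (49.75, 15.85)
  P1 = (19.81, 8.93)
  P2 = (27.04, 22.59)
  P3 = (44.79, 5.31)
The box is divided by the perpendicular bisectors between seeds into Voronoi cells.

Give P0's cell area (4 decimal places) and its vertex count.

Area of P0's cell: 510.8974 (4 vertices)

1. box [0,66]×[0,27]: [(0, 0) (66, 0) (66, 27) (0, 27)]
2. ⊥bis P0·P1 via (34.78,12.39): [(37.6437, 0) (66, 0) (66, 27) (31.4032, 27)]  |A|=849.8669
3. ⊥bis P0·P2 via (38.395,19.22): [(35.4752, 9.382) (37.6437, 0) (66, 0) (66, 27) (40.704, 27)]  |A|=767.9364
4. ⊥bis P0·P3 via (47.27,10.58): [(37.2326, 15.3035) (66, 1.7659) (66, 27) (40.704, 27)]  |A|=510.8974
5. canonical 4-gon: [(37.2326, 15.3035) (66, 1.7659) (66, 27) (40.704, 27)]
6. shoelace: 510.8974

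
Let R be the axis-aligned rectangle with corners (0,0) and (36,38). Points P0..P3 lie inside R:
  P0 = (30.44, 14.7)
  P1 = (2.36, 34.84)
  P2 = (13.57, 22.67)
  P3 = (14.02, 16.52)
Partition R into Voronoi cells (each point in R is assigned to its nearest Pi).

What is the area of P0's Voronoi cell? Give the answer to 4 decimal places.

1. box [0,36]×[0,38]: [(0, 0) (36, 0) (36, 38) (0, 38)]
2. ⊥bis P0·P1 via (16.4,24.77): [(0, 1.9045) (0, 0) (36, 0) (36, 38) (25.889, 38)]  |A|=900.7606
3. ⊥bis P0·P2 via (22.005,18.685): [(13.1775, 0) (36, 0) (36, 38) (31.1301, 38)]  |A|=526.1549
4. ⊥bis P0·P3 via (22.23,15.61): [(22.7443, 20.2498) (20.4998, 0) (36, 0) (36, 38) (31.1301, 38)]  |A|=452.0178
5. canonical 5-gon: [(22.7443, 20.2498) (20.4998, 0) (36, 0) (36, 38) (31.1301, 38)]
6. shoelace: 452.0178

Area of P0's cell: 452.0178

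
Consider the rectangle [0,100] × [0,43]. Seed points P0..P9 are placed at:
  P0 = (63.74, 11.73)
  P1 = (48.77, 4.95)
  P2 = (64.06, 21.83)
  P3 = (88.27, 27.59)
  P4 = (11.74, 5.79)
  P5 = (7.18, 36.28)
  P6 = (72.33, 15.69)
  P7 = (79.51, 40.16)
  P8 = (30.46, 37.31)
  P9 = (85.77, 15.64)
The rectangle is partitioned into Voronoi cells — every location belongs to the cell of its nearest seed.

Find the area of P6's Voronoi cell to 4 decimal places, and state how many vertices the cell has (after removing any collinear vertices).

1. box [0,100]×[0,43]: [(0, 0) (100, 0) (100, 43) (0, 43)]
2. ⊥bis P6·P0 via (68.035,13.71): [(74.3553, 0) (100, 0) (100, 43) (54.5323, 43)]  |A|=1528.9166
3. ⊥bis P6·P1 via (60.55,10.32): [(74.3553, 0) (100, 0) (100, 43) (54.5323, 43)]  |A|=1528.9166
4. ⊥bis P6·P2 via (68.195,18.76): [(66.66, 16.6926) (74.3553, 0) (100, 0) (100, 43) (86.1918, 43)]  |A|=1112.4758
5. ⊥bis P6·P3 via (80.3,21.64): [(75.3029, 28.3336) (66.66, 16.6926) (74.3553, 0) (96.4553, 0)]  |A|=430.0129
6. ⊥bis P6·P4 via (42.035,10.74): [(75.3029, 28.3336) (66.66, 16.6926) (74.3553, 0) (96.4553, 0)]  |A|=430.0129
7. ⊥bis P6·P5 via (39.755,25.985): [(75.3029, 28.3336) (66.66, 16.6926) (74.3553, 0) (96.4553, 0)]  |A|=430.0129
8. ⊥bis P6·P7 via (75.92,27.925): [(75.5204, 28.0422) (75.1641, 28.1468) (66.66, 16.6926) (74.3553, 0) (96.4553, 0)]  |A|=429.9724
9. ⊥bis P6·P8 via (51.395,26.5): [(75.5204, 28.0422) (75.1641, 28.1468) (66.66, 16.6926) (74.3553, 0) (96.4553, 0)]  |A|=429.9724
10. ⊥bis P6·P9 via (79.05,15.665): [(79.0783, 23.2764) (75.5204, 28.0422) (75.1641, 28.1468) (66.66, 16.6926) (74.3553, 0) (78.9917, 0)]  |A|=226.727
11. canonical 6-gon: [(79.0783, 23.2764) (75.5204, 28.0422) (75.1641, 28.1468) (66.66, 16.6926) (74.3553, 0) (78.9917, 0)]
12. shoelace: 226.727

Area of P6's cell: 226.7270 (6 vertices)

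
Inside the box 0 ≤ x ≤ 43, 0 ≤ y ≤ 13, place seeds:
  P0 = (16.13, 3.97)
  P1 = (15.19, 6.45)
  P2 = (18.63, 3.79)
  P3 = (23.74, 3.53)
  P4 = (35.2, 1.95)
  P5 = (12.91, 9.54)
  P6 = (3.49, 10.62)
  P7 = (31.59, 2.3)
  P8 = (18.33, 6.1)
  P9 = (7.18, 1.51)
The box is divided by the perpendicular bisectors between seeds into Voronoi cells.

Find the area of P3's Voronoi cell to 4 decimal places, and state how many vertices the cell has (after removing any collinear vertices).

Area of P3's cell: 77.1130 (5 vertices)

1. box [0,43]×[0,13]: [(0, 0) (43, 0) (43, 13) (0, 13)]
2. ⊥bis P3·P0 via (19.935,3.75): [(19.7182, 0) (43, 0) (43, 13) (20.4698, 13)]  |A|=297.778
3. ⊥bis P3·P1 via (19.465,4.99): [(20.1171, 6.8994) (19.7182, 0) (43, 0) (43, 13) (22.2006, 13)]  |A|=292.4986
4. ⊥bis P3·P2 via (21.185,3.66): [(21.5656, 11.1408) (20.9988, 0) (43, 0) (43, 13) (22.2006, 13)]  |A|=281.2142
5. ⊥bis P3·P4 via (29.47,2.74): [(21.5656, 11.1408) (20.9988, 0) (29.0922, 0) (30.8846, 13) (22.2006, 13)]  |A|=112.0633
6. ⊥bis P3·P5 via (18.325,6.535): [(21.5656, 11.1408) (20.9988, 0) (29.0922, 0) (30.8846, 13) (22.2006, 13)]  |A|=112.0633
7. ⊥bis P3·P6 via (13.615,7.075): [(21.5656, 11.1408) (20.9988, 0) (29.0922, 0) (30.8846, 13) (22.2006, 13)]  |A|=112.0633
8. ⊥bis P3·P7 via (27.665,2.915): [(21.5656, 11.1408) (20.9988, 0) (27.2083, 0) (29.2452, 13) (22.2006, 13)]  |A|=89.1616
9. ⊥bis P3·P8 via (21.035,4.815): [(21.2688, 5.3072) (20.9988, 0) (27.2083, 0) (29.2452, 13) (24.9233, 13)]  |A|=77.113
10. ⊥bis P3·P9 via (15.46,2.52): [(21.2688, 5.3072) (20.9988, 0) (27.2083, 0) (29.2452, 13) (24.9233, 13)]  |A|=77.113
11. canonical 5-gon: [(21.2688, 5.3072) (20.9988, 0) (27.2083, 0) (29.2452, 13) (24.9233, 13)]
12. shoelace: 77.113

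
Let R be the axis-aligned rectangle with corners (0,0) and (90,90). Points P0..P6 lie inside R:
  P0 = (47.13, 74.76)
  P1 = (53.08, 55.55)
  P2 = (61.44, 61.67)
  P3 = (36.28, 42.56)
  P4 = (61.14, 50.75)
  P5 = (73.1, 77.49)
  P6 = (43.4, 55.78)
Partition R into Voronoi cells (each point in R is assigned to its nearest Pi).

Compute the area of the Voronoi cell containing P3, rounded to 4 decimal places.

1. box [0,90]×[0,90]: [(0, 0) (90, 0) (90, 90) (0, 90)]
2. ⊥bis P3·P0 via (41.705,58.66): [(0, 72.7128) (0, 0) (90, 0) (90, 42.3867)]  |A|=5179.4755
3. ⊥bis P3·P1 via (44.68,49.055): [(35.6848, 60.6886) (0, 72.7128) (0, 0) (82.61, 0)]  |A|=3804.1108
4. ⊥bis P3·P2 via (48.86,52.115): [(35.6848, 60.6886) (0, 72.7128) (0, 0) (82.61, 0)]  |A|=3804.1108
5. ⊥bis P3·P4 via (48.71,46.655): [(50.3241, 41.7554) (35.6848, 60.6886) (0, 72.7128) (0, 0) (64.0803, 0)]  |A|=3417.2516
6. ⊥bis P3·P5 via (54.69,60.025): [(50.3241, 41.7554) (35.6848, 60.6886) (0, 72.7128) (0, 0) (64.0803, 0)]  |A|=3417.2516
7. ⊥bis P3·P6 via (39.84,49.17): [(50.3241, 41.7554) (47.9815, 44.7852) (0, 70.6269) (0, 0) (64.0803, 0)]  |A|=3157.386
8. canonical 5-gon: [(50.3241, 41.7554) (47.9815, 44.7852) (0, 70.6269) (0, 0) (64.0803, 0)]
9. shoelace: 3157.386

Area of P3's cell: 3157.3860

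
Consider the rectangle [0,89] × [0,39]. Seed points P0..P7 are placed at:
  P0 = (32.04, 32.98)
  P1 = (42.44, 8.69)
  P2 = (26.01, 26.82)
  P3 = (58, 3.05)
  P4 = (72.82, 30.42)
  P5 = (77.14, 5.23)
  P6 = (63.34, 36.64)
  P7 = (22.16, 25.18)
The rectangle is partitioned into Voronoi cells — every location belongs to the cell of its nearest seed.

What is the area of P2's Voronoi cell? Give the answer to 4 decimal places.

Area of P2's cell: 161.6493

1. box [0,89]×[0,39]: [(0, 0) (89, 0) (89, 39) (0, 39)]
2. ⊥bis P2·P0 via (29.025,29.9): [(0, 0) (59.5696, 0) (19.7288, 39) (0, 39)]  |A|=1546.3193
3. ⊥bis P2·P1 via (34.225,17.755): [(0, 0) (14.6329, 0) (37.9673, 21.1464) (19.7288, 39) (0, 39)]  |A|=1071.1944
4. ⊥bis P2·P3 via (42.005,14.935): [(0, 0) (14.6329, 0) (37.9673, 21.1464) (19.7288, 39) (0, 39)]  |A|=1071.1944
5. ⊥bis P2·P4 via (49.415,28.62): [(0, 0) (14.6329, 0) (37.9673, 21.1464) (19.7288, 39) (0, 39)]  |A|=1071.1944
6. ⊥bis P2·P5 via (51.575,16.025): [(0, 0) (14.6329, 0) (37.9673, 21.1464) (19.7288, 39) (0, 39)]  |A|=1071.1944
7. ⊥bis P2·P6 via (44.675,31.73): [(0, 0) (14.6329, 0) (37.9673, 21.1464) (19.7288, 39) (0, 39)]  |A|=1071.1944
8. ⊥bis P2·P7 via (24.085,26): [(29.4431, 13.4215) (37.9673, 21.1464) (19.7288, 39) (18.5473, 39)]  |A|=161.6493
9. canonical 4-gon: [(29.4431, 13.4215) (37.9673, 21.1464) (19.7288, 39) (18.5473, 39)]
10. shoelace: 161.6493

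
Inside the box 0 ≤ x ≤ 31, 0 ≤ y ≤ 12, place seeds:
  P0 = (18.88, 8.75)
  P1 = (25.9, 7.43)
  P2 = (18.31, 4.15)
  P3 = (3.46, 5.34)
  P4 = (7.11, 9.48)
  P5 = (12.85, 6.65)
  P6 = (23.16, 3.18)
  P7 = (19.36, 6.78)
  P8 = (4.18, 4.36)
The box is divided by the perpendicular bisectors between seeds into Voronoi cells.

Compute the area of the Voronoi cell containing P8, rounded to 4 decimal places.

1. box [0,31]×[0,12]: [(0, 0) (31, 0) (31, 12) (0, 12)]
2. ⊥bis P8·P0 via (11.53,6.555): [(0, 0) (13.4876, 0) (9.9039, 12) (0, 12)]  |A|=140.3489
3. ⊥bis P8·P1 via (15.04,5.895): [(0, 0) (13.4876, 0) (9.9039, 12) (0, 12)]  |A|=140.3489
4. ⊥bis P8·P2 via (11.245,4.255): [(0, 0) (11.1818, 0) (11.2911, 7.3551) (9.9039, 12) (0, 12)]  |A|=131.8692
5. ⊥bis P8·P3 via (3.82,4.85): [(0, 2.0435) (0, 0) (11.1818, 0) (11.2911, 7.3551) (10.5603, 9.8021)]  |A|=68.4131
6. ⊥bis P8·P4 via (5.645,6.92): [(6.2029, 6.6007) (0, 2.0435) (0, 0) (11.1818, 0) (11.237, 3.7199)]  |A|=52.6843
7. ⊥bis P8·P5 via (8.515,5.505): [(8.5858, 5.2371) (6.2029, 6.6007) (0, 2.0435) (0, 0) (9.969, 0)]  |A|=44.5356
8. ⊥bis P8·P6 via (13.67,3.77): [(8.5858, 5.2371) (6.2029, 6.6007) (0, 2.0435) (0, 0) (9.969, 0)]  |A|=44.5356
9. ⊥bis P8·P7 via (11.77,5.57): [(8.5858, 5.2371) (6.2029, 6.6007) (0, 2.0435) (0, 0) (9.969, 0)]  |A|=44.5356
10. canonical 5-gon: [(8.5858, 5.2371) (6.2029, 6.6007) (0, 2.0435) (0, 0) (9.969, 0)]
11. shoelace: 44.5356

Area of P8's cell: 44.5356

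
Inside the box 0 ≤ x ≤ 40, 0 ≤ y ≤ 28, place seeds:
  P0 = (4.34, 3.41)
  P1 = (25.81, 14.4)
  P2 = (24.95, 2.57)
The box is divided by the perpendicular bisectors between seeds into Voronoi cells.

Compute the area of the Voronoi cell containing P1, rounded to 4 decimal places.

1. box [0,40]×[0,28]: [(0, 0) (40, 0) (40, 28) (0, 28)]
2. ⊥bis P1·P0 via (15.075,8.905): [(19.6333, 0) (40, 0) (40, 28) (5.3007, 28)]  |A|=770.9244
3. ⊥bis P1·P2 via (25.38,8.485): [(14.9, 9.2469) (40, 7.4222) (40, 28) (5.3007, 28)]  |A|=583.6119
4. canonical 4-gon: [(14.9, 9.2469) (40, 7.4222) (40, 28) (5.3007, 28)]
5. shoelace: 583.6119

Area of P1's cell: 583.6119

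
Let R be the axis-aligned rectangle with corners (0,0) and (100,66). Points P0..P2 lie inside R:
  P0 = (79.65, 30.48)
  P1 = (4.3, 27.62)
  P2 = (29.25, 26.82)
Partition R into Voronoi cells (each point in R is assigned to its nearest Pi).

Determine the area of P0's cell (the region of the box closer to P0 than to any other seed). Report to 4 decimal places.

Area of P0's cell: 3027.1489

1. box [0,100]×[0,66]: [(0, 0) (100, 0) (100, 66) (0, 66)]
2. ⊥bis P0·P1 via (41.975,29.05): [(43.0776, 0) (100, 0) (100, 66) (40.5725, 66)]  |A|=3839.5452
3. ⊥bis P0·P2 via (54.45,28.65): [(56.5305, 0) (100, 0) (100, 66) (51.7377, 66)]  |A|=3027.1489
4. canonical 4-gon: [(56.5305, 0) (100, 0) (100, 66) (51.7377, 66)]
5. shoelace: 3027.1489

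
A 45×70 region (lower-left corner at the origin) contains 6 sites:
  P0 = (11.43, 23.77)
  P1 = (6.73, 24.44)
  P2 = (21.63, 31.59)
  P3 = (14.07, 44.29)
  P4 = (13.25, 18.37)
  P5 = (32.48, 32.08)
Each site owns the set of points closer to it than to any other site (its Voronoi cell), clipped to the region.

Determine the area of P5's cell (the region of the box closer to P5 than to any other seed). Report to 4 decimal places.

Area of P5's cell: 895.8479

1. box [0,45]×[0,70]: [(0, 0) (45, 0) (45, 70) (0, 70)]
2. ⊥bis P5·P0 via (21.955,27.925): [(32.9791, 0) (45, 0) (45, 70) (5.3449, 70)]  |A|=1808.662
3. ⊥bis P5·P1 via (19.605,28.26): [(12.8958, 50.8727) (32.9791, 0) (45, 0) (45, 70) (7.2208, 70)]  |A|=1790.7214
4. ⊥bis P5·P2 via (27.055,31.835): [(27.9132, 12.8324) (32.9791, 0) (45, 0) (45, 70) (25.3314, 70)]  |A|=1237.3701
5. ⊥bis P5·P3 via (23.275,38.185): [(26.5455, 43.1162) (27.9132, 12.8324) (32.9791, 0) (45, 0) (45, 70) (44.3756, 70)]  |A|=981.3811
6. ⊥bis P5·P4 via (22.865,25.225): [(26.5455, 43.1162) (27.6571, 18.5035) (40.8491, 0) (45, 0) (45, 70) (44.3756, 70)]  |A|=895.8479
7. canonical 6-gon: [(26.5455, 43.1162) (27.6571, 18.5035) (40.8491, 0) (45, 0) (45, 70) (44.3756, 70)]
8. shoelace: 895.8479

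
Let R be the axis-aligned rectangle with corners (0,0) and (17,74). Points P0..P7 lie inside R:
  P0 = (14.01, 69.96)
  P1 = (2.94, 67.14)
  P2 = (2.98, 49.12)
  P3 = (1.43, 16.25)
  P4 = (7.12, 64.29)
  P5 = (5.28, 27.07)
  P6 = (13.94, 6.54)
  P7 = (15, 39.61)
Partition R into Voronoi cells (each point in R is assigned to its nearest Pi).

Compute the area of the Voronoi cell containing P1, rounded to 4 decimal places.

Area of P1's cell: 76.7389

1. box [0,17]×[0,74]: [(0, 0) (17, 0) (17, 74) (0, 74)]
2. ⊥bis P1·P0 via (8.475,68.55): [(0, 0) (17, 0) (17, 35.0848) (7.0867, 74) (0, 74)]  |A|=1065.1103
3. ⊥bis P1·P2 via (2.96,58.13): [(0, 58.1234) (11.1248, 58.1481) (7.0867, 74) (0, 74)]  |A|=144.4802
4. ⊥bis P1·P3 via (2.185,41.695): [(0, 58.1234) (11.1248, 58.1481) (7.0867, 74) (0, 74)]  |A|=144.4802
5. ⊥bis P1·P4 via (5.03,65.715): [(0, 58.3377) (8.0637, 70.1645) (7.0867, 74) (0, 74)]  |A|=76.7389
6. ⊥bis P1·P5 via (4.11,47.105): [(0, 58.3377) (8.0637, 70.1645) (7.0867, 74) (0, 74)]  |A|=76.7389
7. ⊥bis P1·P6 via (8.44,36.84): [(0, 58.3377) (8.0637, 70.1645) (7.0867, 74) (0, 74)]  |A|=76.7389
8. ⊥bis P1·P7 via (8.97,53.375): [(0, 58.3377) (8.0637, 70.1645) (7.0867, 74) (0, 74)]  |A|=76.7389
9. canonical 4-gon: [(0, 58.3377) (8.0637, 70.1645) (7.0867, 74) (0, 74)]
10. shoelace: 76.7389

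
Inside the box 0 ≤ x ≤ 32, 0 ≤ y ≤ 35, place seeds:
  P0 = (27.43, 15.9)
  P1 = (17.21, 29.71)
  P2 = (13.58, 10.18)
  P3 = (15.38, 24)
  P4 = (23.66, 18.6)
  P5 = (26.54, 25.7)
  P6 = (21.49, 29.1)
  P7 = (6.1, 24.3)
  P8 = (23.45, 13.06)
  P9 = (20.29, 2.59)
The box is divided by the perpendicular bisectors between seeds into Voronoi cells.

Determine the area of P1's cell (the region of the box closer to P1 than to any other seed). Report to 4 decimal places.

Area of P1's cell: 77.1505

1. box [0,32]×[0,35]: [(0, 0) (32, 0) (32, 35) (0, 35)]
2. ⊥bis P1·P0 via (22.32,22.805): [(0, 6.2872) (32, 29.9686) (32, 35) (0, 35)]  |A|=539.9064
3. ⊥bis P1·P2 via (15.395,19.945): [(0, 22.8064) (17.841, 19.4904) (32, 29.9686) (32, 35) (0, 35)]  |A|=392.5466
4. ⊥bis P1·P3 via (16.295,26.855): [(0, 32.0774) (24.3181, 24.2837) (32, 29.9686) (32, 35) (0, 35)]  |A|=226.3226
5. ⊥bis P1·P4 via (20.435,24.155): [(0, 32.0774) (21.959, 25.0398) (32, 30.8692) (32, 35) (0, 35)]  |A|=212.1917
6. ⊥bis P1·P5 via (21.875,27.705): [(0, 32.0774) (20.8783, 25.3861) (25.0104, 35) (0, 35)]  |A|=150.7334
7. ⊥bis P1·P6 via (19.35,29.405): [(0, 32.0774) (18.869, 26.0301) (20.1474, 35) (0, 35)]  |A|=117.9339
8. ⊥bis P1·P7 via (11.655,27.005): [(10.8835, 28.5893) (18.869, 26.0301) (20.1474, 35) (7.7618, 35)]  |A|=77.1505
9. ⊥bis P1·P8 via (20.33,21.385): [(10.8835, 28.5893) (18.869, 26.0301) (20.1474, 35) (7.7618, 35)]  |A|=77.1505
10. ⊥bis P1·P9 via (18.75,16.15): [(10.8835, 28.5893) (18.869, 26.0301) (20.1474, 35) (7.7618, 35)]  |A|=77.1505
11. canonical 4-gon: [(10.8835, 28.5893) (18.869, 26.0301) (20.1474, 35) (7.7618, 35)]
12. shoelace: 77.1505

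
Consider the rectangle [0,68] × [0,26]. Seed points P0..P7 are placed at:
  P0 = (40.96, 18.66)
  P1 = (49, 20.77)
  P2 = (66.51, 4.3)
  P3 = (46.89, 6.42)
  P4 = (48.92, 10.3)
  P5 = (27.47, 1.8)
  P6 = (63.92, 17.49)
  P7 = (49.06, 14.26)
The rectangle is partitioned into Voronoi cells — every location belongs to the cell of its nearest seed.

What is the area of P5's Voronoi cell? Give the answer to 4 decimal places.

1. box [0,68]×[0,26]: [(0, 0) (68, 0) (68, 26) (0, 26)]
2. ⊥bis P5·P0 via (34.215,10.23): [(0, 0) (47.0006, 0) (14.5054, 26) (0, 26)]  |A|=799.5783
3. ⊥bis P5·P1 via (38.235,11.285): [(0, 0) (47.0006, 0) (14.5054, 26) (0, 26)]  |A|=799.5783
4. ⊥bis P5·P2 via (46.99,3.05): [(0, 0) (47.0006, 0) (14.5054, 26) (0, 26)]  |A|=799.5783
5. ⊥bis P5·P3 via (37.18,4.11): [(0, 0) (38.1578, 0) (36.0788, 8.7387) (14.5054, 26) (0, 26)]  |A|=760.9408
6. ⊥bis P5·P4 via (38.195,6.05): [(0, 0) (38.1578, 0) (36.0788, 8.7387) (14.5054, 26) (0, 26)]  |A|=760.9408
7. ⊥bis P5·P6 via (45.695,9.645): [(0, 0) (38.1578, 0) (36.0788, 8.7387) (14.5054, 26) (0, 26)]  |A|=760.9408
8. ⊥bis P5·P7 via (38.265,8.03): [(0, 0) (38.1578, 0) (36.0788, 8.7387) (14.5054, 26) (0, 26)]  |A|=760.9408
9. canonical 5-gon: [(0, 0) (38.1578, 0) (36.0788, 8.7387) (14.5054, 26) (0, 26)]
10. shoelace: 760.9408

Area of P5's cell: 760.9408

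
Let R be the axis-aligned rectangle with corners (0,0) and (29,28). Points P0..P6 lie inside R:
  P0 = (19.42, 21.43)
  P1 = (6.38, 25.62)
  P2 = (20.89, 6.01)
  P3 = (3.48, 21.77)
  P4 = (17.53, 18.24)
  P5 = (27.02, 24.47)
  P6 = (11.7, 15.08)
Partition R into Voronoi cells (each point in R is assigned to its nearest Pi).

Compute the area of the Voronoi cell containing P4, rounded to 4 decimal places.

Area of P4's cell: 74.1759

1. box [0,29]×[0,28]: [(0, 0) (29, 0) (29, 28) (0, 28)]
2. ⊥bis P4·P0 via (18.475,19.835): [(0, 0) (29, 0) (29, 13.5992) (4.6939, 28) (0, 28)]  |A|=636.9859
3. ⊥bis P4·P1 via (11.955,21.93): [(0, 3.8679) (0, 0) (29, 0) (29, 13.5992) (12.7956, 23.1999)]  |A|=471.3288
4. ⊥bis P4·P2 via (19.21,12.125): [(2.4104, 7.5096) (27.5984, 14.4296) (12.7956, 23.1999)]  |A|=161.6723
5. ⊥bis P4·P3 via (10.505,20.005): [(10.3974, 19.5767) (7.733, 8.9719) (27.5984, 14.4296) (12.7956, 23.1999)]  |A|=135.3976
6. ⊥bis P4·P5 via (22.275,21.355): [(10.3974, 19.5767) (7.733, 8.9719) (26.9401, 14.2487) (26.3268, 15.183) (12.7956, 23.1999)]  |A|=135.0346
7. ⊥bis P4·P6 via (14.615,16.66): [(11.847, 21.7668) (17.35, 11.614) (26.9401, 14.2487) (26.3268, 15.183) (12.7956, 23.1999)]  |A|=74.1759
8. canonical 5-gon: [(11.847, 21.7668) (17.35, 11.614) (26.9401, 14.2487) (26.3268, 15.183) (12.7956, 23.1999)]
9. shoelace: 74.1759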